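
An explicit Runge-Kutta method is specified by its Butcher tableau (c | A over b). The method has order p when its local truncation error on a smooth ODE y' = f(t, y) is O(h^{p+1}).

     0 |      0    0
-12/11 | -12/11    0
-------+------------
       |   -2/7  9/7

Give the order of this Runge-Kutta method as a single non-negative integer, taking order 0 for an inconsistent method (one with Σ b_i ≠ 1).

1

b = (-2/7, 9/7)
c = (0, -12/11)
Σ b_i: (-2/7)·1 + 9/7·1 = 1 ✓
b·c: 9/7·(-12/11) = -108/77 ≠ 1/2 ⇒ order 1.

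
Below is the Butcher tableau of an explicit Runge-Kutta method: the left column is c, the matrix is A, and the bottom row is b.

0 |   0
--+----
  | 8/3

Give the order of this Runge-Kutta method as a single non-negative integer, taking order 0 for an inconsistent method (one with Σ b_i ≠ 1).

b = (8/3)
c = (0)
Σ b_i: 8/3·1 = 8/3 ≠ 1 ⇒ order 0.

0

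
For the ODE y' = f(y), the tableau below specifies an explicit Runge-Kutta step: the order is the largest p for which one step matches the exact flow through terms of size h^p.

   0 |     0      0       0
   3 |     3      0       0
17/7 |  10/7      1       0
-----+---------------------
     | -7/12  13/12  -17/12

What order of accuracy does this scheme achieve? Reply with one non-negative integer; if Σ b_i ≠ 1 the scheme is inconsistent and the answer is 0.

0

b = (-7/12, 13/12, -17/12)
c = (0, 3, 17/7)
Ac = (0, 0, 3)
Σ b_i: (-7/12)·1 + 13/12·1 + (-17/12)·1 = -11/12 ≠ 1 ⇒ order 0.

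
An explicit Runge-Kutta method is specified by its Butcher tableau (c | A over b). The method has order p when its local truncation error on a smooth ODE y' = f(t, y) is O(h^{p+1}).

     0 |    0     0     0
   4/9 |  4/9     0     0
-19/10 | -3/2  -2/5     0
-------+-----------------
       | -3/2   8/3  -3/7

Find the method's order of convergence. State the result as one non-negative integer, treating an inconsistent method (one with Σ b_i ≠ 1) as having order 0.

b = (-3/2, 8/3, -3/7)
c = (0, 4/9, -19/10)
Ac = (0, 0, -8/45)
Σ b_i: (-3/2)·1 + 8/3·1 + (-3/7)·1 = 31/42 ≠ 1 ⇒ order 0.

0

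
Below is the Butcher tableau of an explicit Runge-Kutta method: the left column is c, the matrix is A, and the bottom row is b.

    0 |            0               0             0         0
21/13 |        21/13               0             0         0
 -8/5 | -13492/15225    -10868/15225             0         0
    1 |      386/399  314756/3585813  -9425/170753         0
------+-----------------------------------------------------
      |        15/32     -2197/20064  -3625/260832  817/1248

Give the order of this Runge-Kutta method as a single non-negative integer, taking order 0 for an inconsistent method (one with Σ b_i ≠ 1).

4

b = (15/32, -2197/20064, -3625/260832, 817/1248)
c = (0, 21/13, -8/5, 1)
Ac = (0, 0, -836/725, 188/817)
Σ b_i: 15/32·1 + (-2197/20064)·1 + (-3625/260832)·1 + 817/1248·1 = 1 ✓
b·c: (-2197/20064)·21/13 + (-3625/260832)·(-8/5) + 817/1248·1 = 1/2 ✓
b·c²: (-2197/20064)·441/169 + (-3625/260832)·64/25 + 817/1248·1 = 1/3 ✓
b·Ac: (-3625/260832)·(-836/725) + 817/1248·188/817 = 1/6 ✓
b·c³: (-2197/20064)·9261/2197 + (-3625/260832)·(-512/125) + 817/1248·1 = 1/4 ✓
b·(c∘Ac): (-3625/260832)·6688/3625 + 817/1248·188/817 = 1/8 ✓
b·Ac²: (-3625/260832)·(-17556/9425) + 817/1248·932/10621 = 1/12 ✓
b·A²c: 817/1248·52/817 = 1/24 ✓; 4 stages ⇒ order 4.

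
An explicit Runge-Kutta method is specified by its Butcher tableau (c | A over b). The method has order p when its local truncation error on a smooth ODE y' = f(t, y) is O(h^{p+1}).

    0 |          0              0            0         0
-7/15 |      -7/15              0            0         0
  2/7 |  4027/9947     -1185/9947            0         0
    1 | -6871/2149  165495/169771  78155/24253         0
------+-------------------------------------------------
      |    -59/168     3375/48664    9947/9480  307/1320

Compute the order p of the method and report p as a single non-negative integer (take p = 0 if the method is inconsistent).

4

b = (-59/168, 3375/48664, 9947/9480, 307/1320)
c = (0, -7/15, 2/7, 1)
Ac = (0, 0, 79/1421, 143/307)
Σ b_i: (-59/168)·1 + 3375/48664·1 + 9947/9480·1 + 307/1320·1 = 1 ✓
b·c: 3375/48664·(-7/15) + 9947/9480·2/7 + 307/1320·1 = 1/2 ✓
b·c²: 3375/48664·49/225 + 9947/9480·4/49 + 307/1320·1 = 1/3 ✓
b·Ac: 9947/9480·79/1421 + 307/1320·143/307 = 1/6 ✓
b·c³: 3375/48664·(-343/3375) + 9947/9480·8/343 + 307/1320·1 = 1/4 ✓
b·(c∘Ac): 9947/9480·158/9947 + 307/1320·143/307 = 1/8 ✓
b·Ac²: 9947/9480·(-79/3045) + 307/1320·2189/4605 = 1/12 ✓
b·A²c: 307/1320·55/307 = 1/24 ✓; 4 stages ⇒ order 4.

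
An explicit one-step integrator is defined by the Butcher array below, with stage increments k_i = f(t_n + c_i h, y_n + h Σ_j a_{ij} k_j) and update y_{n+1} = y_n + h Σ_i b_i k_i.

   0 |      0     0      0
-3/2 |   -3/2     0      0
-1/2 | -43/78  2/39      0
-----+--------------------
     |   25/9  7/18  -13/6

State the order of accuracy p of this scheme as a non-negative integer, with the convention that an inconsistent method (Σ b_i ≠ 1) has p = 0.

3

b = (25/9, 7/18, -13/6)
c = (0, -3/2, -1/2)
Ac = (0, 0, -1/13)
Σ b_i: 25/9·1 + 7/18·1 + (-13/6)·1 = 1 ✓
b·c: 7/18·(-3/2) + (-13/6)·(-1/2) = 1/2 ✓
b·c²: 7/18·9/4 + (-13/6)·1/4 = 1/3 ✓
b·Ac: (-13/6)·(-1/13) = 1/6 ✓; 3 stages ⇒ order 3.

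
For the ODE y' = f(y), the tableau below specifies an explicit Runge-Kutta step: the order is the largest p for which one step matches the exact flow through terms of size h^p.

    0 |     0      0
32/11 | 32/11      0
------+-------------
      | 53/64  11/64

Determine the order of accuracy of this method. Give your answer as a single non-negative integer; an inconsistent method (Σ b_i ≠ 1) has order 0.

2

b = (53/64, 11/64)
c = (0, 32/11)
Σ b_i: 53/64·1 + 11/64·1 = 1 ✓
b·c: 11/64·32/11 = 1/2 ✓; 2 stages ⇒ order 2.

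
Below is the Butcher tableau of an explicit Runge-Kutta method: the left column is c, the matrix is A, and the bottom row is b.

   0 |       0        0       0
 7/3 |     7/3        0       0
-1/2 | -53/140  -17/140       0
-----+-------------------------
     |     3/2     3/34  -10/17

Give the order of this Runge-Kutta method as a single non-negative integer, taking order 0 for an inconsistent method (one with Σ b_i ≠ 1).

b = (3/2, 3/34, -10/17)
c = (0, 7/3, -1/2)
Ac = (0, 0, -17/60)
Σ b_i: 3/2·1 + 3/34·1 + (-10/17)·1 = 1 ✓
b·c: 3/34·7/3 + (-10/17)·(-1/2) = 1/2 ✓
b·c²: 3/34·49/9 + (-10/17)·1/4 = 1/3 ✓
b·Ac: (-10/17)·(-17/60) = 1/6 ✓; 3 stages ⇒ order 3.

3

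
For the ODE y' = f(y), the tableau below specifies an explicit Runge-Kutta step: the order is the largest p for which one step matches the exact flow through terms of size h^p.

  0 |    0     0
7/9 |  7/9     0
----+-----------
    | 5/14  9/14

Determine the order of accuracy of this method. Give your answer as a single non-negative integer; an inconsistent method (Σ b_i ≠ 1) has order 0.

b = (5/14, 9/14)
c = (0, 7/9)
Σ b_i: 5/14·1 + 9/14·1 = 1 ✓
b·c: 9/14·7/9 = 1/2 ✓; 2 stages ⇒ order 2.

2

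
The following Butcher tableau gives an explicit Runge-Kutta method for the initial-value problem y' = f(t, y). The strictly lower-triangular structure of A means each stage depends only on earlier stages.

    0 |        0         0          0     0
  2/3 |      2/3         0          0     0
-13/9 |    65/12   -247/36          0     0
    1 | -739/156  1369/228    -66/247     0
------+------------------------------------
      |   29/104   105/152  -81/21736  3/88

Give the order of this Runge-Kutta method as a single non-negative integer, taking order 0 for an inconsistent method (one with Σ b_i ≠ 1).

b = (29/104, 105/152, -81/21736, 3/88)
c = (0, 2/3, -13/9, 1)
Ac = (0, 0, -247/54, 79/18)
Σ b_i: 29/104·1 + 105/152·1 + (-81/21736)·1 + 3/88·1 = 1 ✓
b·c: 105/152·2/3 + (-81/21736)·(-13/9) + 3/88·1 = 1/2 ✓
b·c²: 105/152·4/9 + (-81/21736)·169/81 + 3/88·1 = 1/3 ✓
b·Ac: (-81/21736)·(-247/54) + 3/88·79/18 = 1/6 ✓
b·c³: 105/152·8/27 + (-81/21736)·(-2197/729) + 3/88·1 = 1/4 ✓
b·(c∘Ac): (-81/21736)·3211/486 + 3/88·79/18 = 1/8 ✓
b·Ac²: (-81/21736)·(-247/81) + 3/88·19/9 = 1/12 ✓
b·A²c: 3/88·11/9 = 1/24 ✓; 4 stages ⇒ order 4.

4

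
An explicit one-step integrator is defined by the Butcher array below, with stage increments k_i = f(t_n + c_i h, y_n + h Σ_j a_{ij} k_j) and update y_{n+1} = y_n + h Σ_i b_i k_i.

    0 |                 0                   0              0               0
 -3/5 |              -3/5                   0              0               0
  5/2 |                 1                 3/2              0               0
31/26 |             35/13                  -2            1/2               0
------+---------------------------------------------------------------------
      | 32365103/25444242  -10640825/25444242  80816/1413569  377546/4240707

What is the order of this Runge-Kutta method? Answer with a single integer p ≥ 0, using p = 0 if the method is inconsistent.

3

b = (32365103/25444242, -10640825/25444242, 80816/1413569, 377546/4240707)
c = (0, -3/5, 5/2, 31/26)
Ac = (0, 0, -9/10, 49/20)
Σ b_i: 32365103/25444242·1 + (-10640825/25444242)·1 + 80816/1413569·1 + 377546/4240707·1 = 1 ✓
b·c: (-10640825/25444242)·(-3/5) + 80816/1413569·5/2 + 377546/4240707·31/26 = 1/2 ✓
b·c²: (-10640825/25444242)·9/25 + 80816/1413569·25/4 + 377546/4240707·961/676 = 1/3 ✓
b·Ac: 80816/1413569·(-9/10) + 377546/4240707·49/20 = 1/6 ✓
b·c³: (-10640825/25444242)·(-27/125) + 80816/1413569·125/8 + 377546/4240707·29791/17576 = 40352447/35567220 ≠ 1/4 ⇒ order 3.
b·(c∘Ac): 80816/1413569·(-9/4) + 377546/4240707·1519/520 = 11147239/84814140 ≠ 1/8
b·Ac²: 80816/1413569·27/50 + 377546/4240707·481/200 = 670271/2735940 ≠ 1/12
b·A²c: 377546/4240707·(-9/20) = -566319/14135690 ≠ 1/24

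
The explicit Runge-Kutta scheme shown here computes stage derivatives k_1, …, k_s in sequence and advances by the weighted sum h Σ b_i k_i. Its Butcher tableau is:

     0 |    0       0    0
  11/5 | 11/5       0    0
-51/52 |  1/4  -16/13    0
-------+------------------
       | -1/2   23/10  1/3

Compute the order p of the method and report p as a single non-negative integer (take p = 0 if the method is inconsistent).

0

b = (-1/2, 23/10, 1/3)
c = (0, 11/5, -51/52)
Ac = (0, 0, -176/65)
Σ b_i: (-1/2)·1 + 23/10·1 + 1/3·1 = 32/15 ≠ 1 ⇒ order 0.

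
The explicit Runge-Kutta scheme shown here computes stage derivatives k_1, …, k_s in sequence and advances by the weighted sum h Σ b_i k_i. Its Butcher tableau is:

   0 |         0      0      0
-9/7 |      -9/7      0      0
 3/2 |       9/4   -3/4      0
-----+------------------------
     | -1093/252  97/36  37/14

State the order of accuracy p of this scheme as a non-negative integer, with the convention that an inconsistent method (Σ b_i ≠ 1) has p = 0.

b = (-1093/252, 97/36, 37/14)
c = (0, -9/7, 3/2)
Ac = (0, 0, 27/28)
Σ b_i: (-1093/252)·1 + 97/36·1 + 37/14·1 = 1 ✓
b·c: 97/36·(-9/7) + 37/14·3/2 = 1/2 ✓
b·c²: 97/36·81/49 + 37/14·9/4 = 4077/392 ≠ 1/3 ⇒ order 2.
b·Ac: 37/14·27/28 = 999/392 ≠ 1/6

2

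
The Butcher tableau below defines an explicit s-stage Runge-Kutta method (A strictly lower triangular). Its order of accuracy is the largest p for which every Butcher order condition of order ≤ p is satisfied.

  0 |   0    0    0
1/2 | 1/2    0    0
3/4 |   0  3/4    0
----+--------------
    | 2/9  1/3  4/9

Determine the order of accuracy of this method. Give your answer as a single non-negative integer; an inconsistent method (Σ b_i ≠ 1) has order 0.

b = (2/9, 1/3, 4/9)
c = (0, 1/2, 3/4)
Ac = (0, 0, 3/8)
Σ b_i: 2/9·1 + 1/3·1 + 4/9·1 = 1 ✓
b·c: 1/3·1/2 + 4/9·3/4 = 1/2 ✓
b·c²: 1/3·1/4 + 4/9·9/16 = 1/3 ✓
b·Ac: 4/9·3/8 = 1/6 ✓; 3 stages ⇒ order 3.

3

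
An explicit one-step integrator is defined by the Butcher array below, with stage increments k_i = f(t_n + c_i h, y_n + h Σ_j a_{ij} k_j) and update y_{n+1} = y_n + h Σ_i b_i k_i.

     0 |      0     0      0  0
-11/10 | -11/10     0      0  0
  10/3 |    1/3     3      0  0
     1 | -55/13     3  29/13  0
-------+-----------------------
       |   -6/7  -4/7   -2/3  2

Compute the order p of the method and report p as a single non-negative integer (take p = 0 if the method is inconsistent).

0

b = (-6/7, -4/7, -2/3, 2)
c = (0, -11/10, 10/3, 1)
Ac = (0, 0, -33/10, 1613/390)
Σ b_i: (-6/7)·1 + (-4/7)·1 + (-2/3)·1 + 2·1 = -2/21 ≠ 1 ⇒ order 0.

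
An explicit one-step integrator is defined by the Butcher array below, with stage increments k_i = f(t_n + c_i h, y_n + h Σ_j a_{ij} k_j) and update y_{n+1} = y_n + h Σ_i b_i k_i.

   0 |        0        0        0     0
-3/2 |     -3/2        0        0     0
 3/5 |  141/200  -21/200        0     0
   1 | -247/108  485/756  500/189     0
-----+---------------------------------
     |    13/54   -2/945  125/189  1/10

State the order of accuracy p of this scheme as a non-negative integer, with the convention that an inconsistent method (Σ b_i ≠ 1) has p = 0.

4

b = (13/54, -2/945, 125/189, 1/10)
c = (0, -3/2, 3/5, 1)
Ac = (0, 0, 63/400, 5/8)
Σ b_i: 13/54·1 + (-2/945)·1 + 125/189·1 + 1/10·1 = 1 ✓
b·c: (-2/945)·(-3/2) + 125/189·3/5 + 1/10·1 = 1/2 ✓
b·c²: (-2/945)·9/4 + 125/189·9/25 + 1/10·1 = 1/3 ✓
b·Ac: 125/189·63/400 + 1/10·5/8 = 1/6 ✓
b·c³: (-2/945)·(-27/8) + 125/189·27/125 + 1/10·1 = 1/4 ✓
b·(c∘Ac): 125/189·189/2000 + 1/10·5/8 = 1/8 ✓
b·Ac²: 125/189·(-189/800) + 1/10·115/48 = 1/12 ✓
b·A²c: 1/10·5/12 = 1/24 ✓; 4 stages ⇒ order 4.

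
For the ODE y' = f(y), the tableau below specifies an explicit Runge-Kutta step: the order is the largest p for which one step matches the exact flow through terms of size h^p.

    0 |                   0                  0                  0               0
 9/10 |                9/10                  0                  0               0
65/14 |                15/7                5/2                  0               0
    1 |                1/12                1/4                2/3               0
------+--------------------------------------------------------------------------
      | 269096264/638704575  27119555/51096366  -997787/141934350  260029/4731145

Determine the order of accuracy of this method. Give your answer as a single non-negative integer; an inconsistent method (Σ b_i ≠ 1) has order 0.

3

b = (269096264/638704575, 27119555/51096366, -997787/141934350, 260029/4731145)
c = (0, 9/10, 65/14, 1)
Ac = (0, 0, 9/4, 2789/840)
Σ b_i: 269096264/638704575·1 + 27119555/51096366·1 + (-997787/141934350)·1 + 260029/4731145·1 = 1 ✓
b·c: 27119555/51096366·9/10 + (-997787/141934350)·65/14 + 260029/4731145·1 = 1/2 ✓
b·c²: 27119555/51096366·81/100 + (-997787/141934350)·4225/196 + 260029/4731145·1 = 1/3 ✓
b·Ac: (-997787/141934350)·9/4 + 260029/4731145·2789/840 = 1/6 ✓
b·c³: 27119555/51096366·729/1000 + (-997787/141934350)·274625/2744 + 260029/4731145·1 = -148570187/567737400 ≠ 1/4 ⇒ order 3.
b·(c∘Ac): (-997787/141934350)·585/56 + 260029/4731145·2789/840 = 123819481/1135474800 ≠ 1/8
b·Ac²: (-997787/141934350)·81/40 + 260029/4731145·856907/58800 = 312657791/397416180 ≠ 1/12
b·A²c: 260029/4731145·3/2 = 780087/9462290 ≠ 1/24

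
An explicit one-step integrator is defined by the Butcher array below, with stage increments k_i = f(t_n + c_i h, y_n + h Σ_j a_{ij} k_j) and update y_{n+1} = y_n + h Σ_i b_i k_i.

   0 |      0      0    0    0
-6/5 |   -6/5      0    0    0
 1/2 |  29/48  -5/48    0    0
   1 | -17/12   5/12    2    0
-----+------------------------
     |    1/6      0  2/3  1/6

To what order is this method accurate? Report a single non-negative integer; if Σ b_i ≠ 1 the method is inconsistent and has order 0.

b = (1/6, 0, 2/3, 1/6)
c = (0, -6/5, 1/2, 1)
Ac = (0, 0, 1/8, 1/2)
Σ b_i: 1/6·1 + 2/3·1 + 1/6·1 = 1 ✓
b·c: 2/3·1/2 + 1/6·1 = 1/2 ✓
b·c²: 2/3·1/4 + 1/6·1 = 1/3 ✓
b·Ac: 2/3·1/8 + 1/6·1/2 = 1/6 ✓
b·c³: 2/3·1/8 + 1/6·1 = 1/4 ✓
b·(c∘Ac): 2/3·1/16 + 1/6·1/2 = 1/8 ✓
b·Ac²: 2/3·(-3/20) + 1/6·11/10 = 1/12 ✓
b·A²c: 1/6·1/4 = 1/24 ✓; 4 stages ⇒ order 4.

4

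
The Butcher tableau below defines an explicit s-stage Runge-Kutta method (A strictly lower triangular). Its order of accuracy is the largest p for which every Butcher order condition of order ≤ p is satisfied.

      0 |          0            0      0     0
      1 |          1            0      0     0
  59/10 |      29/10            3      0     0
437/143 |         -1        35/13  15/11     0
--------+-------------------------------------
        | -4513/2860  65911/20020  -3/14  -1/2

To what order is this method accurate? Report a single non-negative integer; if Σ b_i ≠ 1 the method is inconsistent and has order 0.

2

b = (-4513/2860, 65911/20020, -3/14, -1/2)
c = (0, 1, 59/10, 437/143)
Ac = (0, 0, 3, 3071/286)
Σ b_i: (-4513/2860)·1 + 65911/20020·1 + (-3/14)·1 + (-1/2)·1 = 1 ✓
b·c: 65911/20020·1 + (-3/14)·59/10 + (-1/2)·437/143 = 1/2 ✓
b·c²: 65911/20020·1 + (-3/14)·3481/100 + (-1/2)·190969/20449 = -36139211/4089800 ≠ 1/3 ⇒ order 2.
b·Ac: (-3/14)·3 + (-1/2)·3071/286 = -24071/4004 ≠ 1/6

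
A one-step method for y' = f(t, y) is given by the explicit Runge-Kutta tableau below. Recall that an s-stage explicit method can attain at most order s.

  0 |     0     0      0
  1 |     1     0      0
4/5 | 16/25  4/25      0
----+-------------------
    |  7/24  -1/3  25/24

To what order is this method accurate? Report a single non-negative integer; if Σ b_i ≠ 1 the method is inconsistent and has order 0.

b = (7/24, -1/3, 25/24)
c = (0, 1, 4/5)
Ac = (0, 0, 4/25)
Σ b_i: 7/24·1 + (-1/3)·1 + 25/24·1 = 1 ✓
b·c: (-1/3)·1 + 25/24·4/5 = 1/2 ✓
b·c²: (-1/3)·1 + 25/24·16/25 = 1/3 ✓
b·Ac: 25/24·4/25 = 1/6 ✓; 3 stages ⇒ order 3.

3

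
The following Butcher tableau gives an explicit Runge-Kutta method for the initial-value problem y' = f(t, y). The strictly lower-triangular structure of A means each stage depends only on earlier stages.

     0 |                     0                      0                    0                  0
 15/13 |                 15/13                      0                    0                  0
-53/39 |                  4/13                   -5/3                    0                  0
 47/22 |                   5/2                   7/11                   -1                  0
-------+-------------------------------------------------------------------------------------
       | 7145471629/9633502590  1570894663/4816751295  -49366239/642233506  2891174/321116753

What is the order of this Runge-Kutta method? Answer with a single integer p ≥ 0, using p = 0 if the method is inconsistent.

3

b = (7145471629/9633502590, 1570894663/4816751295, -49366239/642233506, 2891174/321116753)
c = (0, 15/13, -53/39, 47/22)
Ac = (0, 0, -25/13, 898/429)
Σ b_i: 7145471629/9633502590·1 + 1570894663/4816751295·1 + (-49366239/642233506)·1 + 2891174/321116753·1 = 1 ✓
b·c: 1570894663/4816751295·15/13 + (-49366239/642233506)·(-53/39) + 2891174/321116753·47/22 = 1/2 ✓
b·c²: 1570894663/4816751295·225/169 + (-49366239/642233506)·2809/1521 + 2891174/321116753·2209/484 = 1/3 ✓
b·Ac: (-49366239/642233506)·(-25/13) + 2891174/321116753·898/429 = 1/6 ✓
b·c³: 1570894663/4816751295·3375/2197 + (-49366239/642233506)·(-148877/59319) + 2891174/321116753·103823/10648 = 16799148677095/21490417577772 ≠ 1/4 ⇒ order 3.
b·(c∘Ac): (-49366239/642233506)·1325/507 + 2891174/321116753·21103/4719 = -4023088811/25047106734 ≠ 1/8
b·Ac²: (-49366239/642233506)·(-375/169) + 2891174/321116753·(-16724/16731) = 12139983461/75141320202 ≠ 1/12
b·A²c: 2891174/321116753·25/13 = 5559950/321116753 ≠ 1/24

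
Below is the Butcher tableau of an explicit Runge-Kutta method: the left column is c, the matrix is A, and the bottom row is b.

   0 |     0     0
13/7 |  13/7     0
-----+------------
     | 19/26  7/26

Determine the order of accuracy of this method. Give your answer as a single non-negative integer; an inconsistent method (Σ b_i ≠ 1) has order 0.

2

b = (19/26, 7/26)
c = (0, 13/7)
Σ b_i: 19/26·1 + 7/26·1 = 1 ✓
b·c: 7/26·13/7 = 1/2 ✓; 2 stages ⇒ order 2.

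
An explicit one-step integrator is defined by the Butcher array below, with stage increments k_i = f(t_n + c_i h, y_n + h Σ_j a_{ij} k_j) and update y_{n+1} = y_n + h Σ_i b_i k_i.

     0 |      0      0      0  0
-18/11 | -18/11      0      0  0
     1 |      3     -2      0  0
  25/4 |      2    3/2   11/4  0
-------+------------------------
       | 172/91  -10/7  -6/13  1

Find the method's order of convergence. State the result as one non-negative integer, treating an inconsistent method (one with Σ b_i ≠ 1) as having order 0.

1

b = (172/91, -10/7, -6/13, 1)
c = (0, -18/11, 1, 25/4)
Ac = (0, 0, 36/11, 13/44)
Σ b_i: 172/91·1 + (-10/7)·1 + (-6/13)·1 + 1·1 = 1 ✓
b·c: (-10/7)·(-18/11) + (-6/13)·1 + 1·25/4 = 32537/4004 ≠ 1/2 ⇒ order 1.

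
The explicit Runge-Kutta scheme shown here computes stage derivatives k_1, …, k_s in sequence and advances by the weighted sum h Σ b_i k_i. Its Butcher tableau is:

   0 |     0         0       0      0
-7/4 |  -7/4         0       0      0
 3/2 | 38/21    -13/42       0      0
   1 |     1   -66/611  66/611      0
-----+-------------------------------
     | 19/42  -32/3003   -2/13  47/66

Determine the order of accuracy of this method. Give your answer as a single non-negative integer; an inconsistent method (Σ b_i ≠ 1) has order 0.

b = (19/42, -32/3003, -2/13, 47/66)
c = (0, -7/4, 3/2, 1)
Ac = (0, 0, 13/24, 33/94)
Σ b_i: 19/42·1 + (-32/3003)·1 + (-2/13)·1 + 47/66·1 = 1 ✓
b·c: (-32/3003)·(-7/4) + (-2/13)·3/2 + 47/66·1 = 1/2 ✓
b·c²: (-32/3003)·49/16 + (-2/13)·9/4 + 47/66·1 = 1/3 ✓
b·Ac: (-2/13)·13/24 + 47/66·33/94 = 1/6 ✓
b·c³: (-32/3003)·(-343/64) + (-2/13)·27/8 + 47/66·1 = 1/4 ✓
b·(c∘Ac): (-2/13)·13/16 + 47/66·33/94 = 1/8 ✓
b·Ac²: (-2/13)·(-91/96) + 47/66·(-33/376) = 1/12 ✓
b·A²c: 47/66·11/188 = 1/24 ✓; 4 stages ⇒ order 4.

4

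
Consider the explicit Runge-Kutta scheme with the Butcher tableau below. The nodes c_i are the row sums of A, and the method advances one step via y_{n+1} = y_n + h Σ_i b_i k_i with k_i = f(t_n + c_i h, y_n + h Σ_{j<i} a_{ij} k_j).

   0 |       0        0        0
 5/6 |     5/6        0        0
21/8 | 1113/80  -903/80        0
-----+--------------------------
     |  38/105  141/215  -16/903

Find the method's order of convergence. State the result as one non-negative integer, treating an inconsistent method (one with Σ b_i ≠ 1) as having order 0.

3

b = (38/105, 141/215, -16/903)
c = (0, 5/6, 21/8)
Ac = (0, 0, -301/32)
Σ b_i: 38/105·1 + 141/215·1 + (-16/903)·1 = 1 ✓
b·c: 141/215·5/6 + (-16/903)·21/8 = 1/2 ✓
b·c²: 141/215·25/36 + (-16/903)·441/64 = 1/3 ✓
b·Ac: (-16/903)·(-301/32) = 1/6 ✓; 3 stages ⇒ order 3.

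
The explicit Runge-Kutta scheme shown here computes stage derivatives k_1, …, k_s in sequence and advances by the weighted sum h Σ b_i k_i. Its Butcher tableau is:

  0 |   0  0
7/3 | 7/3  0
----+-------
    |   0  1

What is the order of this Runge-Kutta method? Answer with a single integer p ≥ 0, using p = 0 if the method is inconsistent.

b = (0, 1)
c = (0, 7/3)
Σ b_i: 1·1 = 1 ✓
b·c: 1·7/3 = 7/3 ≠ 1/2 ⇒ order 1.

1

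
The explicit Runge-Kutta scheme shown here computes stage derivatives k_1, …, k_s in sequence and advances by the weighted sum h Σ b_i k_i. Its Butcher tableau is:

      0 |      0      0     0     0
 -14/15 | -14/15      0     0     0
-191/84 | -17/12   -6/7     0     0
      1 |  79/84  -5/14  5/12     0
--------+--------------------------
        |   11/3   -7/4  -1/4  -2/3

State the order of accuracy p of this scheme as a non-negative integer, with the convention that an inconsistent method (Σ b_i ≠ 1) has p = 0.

1

b = (11/3, -7/4, -1/4, -2/3)
c = (0, -14/15, -191/84, 1)
Ac = (0, 0, 4/5, -619/1008)
Σ b_i: 11/3·1 + (-7/4)·1 + (-1/4)·1 + (-2/3)·1 = 1 ✓
b·c: (-7/4)·(-14/15) + (-1/4)·(-191/84) + (-2/3)·1 = 2579/1680 ≠ 1/2 ⇒ order 1.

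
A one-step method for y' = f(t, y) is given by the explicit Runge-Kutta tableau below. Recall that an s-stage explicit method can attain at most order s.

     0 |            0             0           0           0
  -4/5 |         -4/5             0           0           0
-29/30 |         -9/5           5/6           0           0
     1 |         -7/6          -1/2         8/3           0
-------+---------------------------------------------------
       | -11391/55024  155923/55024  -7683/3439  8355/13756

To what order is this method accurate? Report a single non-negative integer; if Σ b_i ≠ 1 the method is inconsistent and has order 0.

b = (-11391/55024, 155923/55024, -7683/3439, 8355/13756)
c = (0, -4/5, -29/30, 1)
Ac = (0, 0, -2/3, -98/45)
Σ b_i: (-11391/55024)·1 + 155923/55024·1 + (-7683/3439)·1 + 8355/13756·1 = 1 ✓
b·c: 155923/55024·(-4/5) + (-7683/3439)·(-29/30) + 8355/13756·1 = 1/2 ✓
b·c²: 155923/55024·16/25 + (-7683/3439)·841/900 + 8355/13756·1 = 1/3 ✓
b·Ac: (-7683/3439)·(-2/3) + 8355/13756·(-98/45) = 1/6 ✓
b·c³: 155923/55024·(-64/125) + (-7683/3439)·(-24389/27000) + 8355/13756·1 = 7270631/6190200 ≠ 1/4 ⇒ order 3.
b·(c∘Ac): (-7683/3439)·29/45 + 8355/13756·(-98/45) = -95001/34390 ≠ 1/8
b·Ac²: (-7683/3439)·8/15 + 8355/13756·1466/675 = 39497/309510 ≠ 1/12
b·A²c: 8355/13756·(-16/9) = -11140/10317 ≠ 1/24

3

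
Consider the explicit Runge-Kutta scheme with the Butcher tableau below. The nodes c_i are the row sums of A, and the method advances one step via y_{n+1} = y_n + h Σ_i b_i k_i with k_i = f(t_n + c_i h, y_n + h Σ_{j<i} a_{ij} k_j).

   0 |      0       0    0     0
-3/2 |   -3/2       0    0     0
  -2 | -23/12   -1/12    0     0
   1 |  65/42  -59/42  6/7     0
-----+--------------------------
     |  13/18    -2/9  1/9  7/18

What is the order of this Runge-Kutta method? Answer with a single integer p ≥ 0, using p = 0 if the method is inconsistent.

4

b = (13/18, -2/9, 1/9, 7/18)
c = (0, -3/2, -2, 1)
Ac = (0, 0, 1/8, 11/28)
Σ b_i: 13/18·1 + (-2/9)·1 + 1/9·1 + 7/18·1 = 1 ✓
b·c: (-2/9)·(-3/2) + 1/9·(-2) + 7/18·1 = 1/2 ✓
b·c²: (-2/9)·9/4 + 1/9·4 + 7/18·1 = 1/3 ✓
b·Ac: 1/9·1/8 + 7/18·11/28 = 1/6 ✓
b·c³: (-2/9)·(-27/8) + 1/9·(-8) + 7/18·1 = 1/4 ✓
b·(c∘Ac): 1/9·(-1/4) + 7/18·11/28 = 1/8 ✓
b·Ac²: 1/9·(-3/16) + 7/18·15/56 = 1/12 ✓
b·A²c: 7/18·3/28 = 1/24 ✓; 4 stages ⇒ order 4.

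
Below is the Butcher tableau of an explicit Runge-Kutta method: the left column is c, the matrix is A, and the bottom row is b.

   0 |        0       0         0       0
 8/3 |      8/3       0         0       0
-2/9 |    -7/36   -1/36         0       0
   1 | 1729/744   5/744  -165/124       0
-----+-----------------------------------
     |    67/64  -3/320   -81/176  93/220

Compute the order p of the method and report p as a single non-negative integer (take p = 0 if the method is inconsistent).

4

b = (67/64, -3/320, -81/176, 93/220)
c = (0, 8/3, -2/9, 1)
Ac = (0, 0, -2/27, 175/558)
Σ b_i: 67/64·1 + (-3/320)·1 + (-81/176)·1 + 93/220·1 = 1 ✓
b·c: (-3/320)·8/3 + (-81/176)·(-2/9) + 93/220·1 = 1/2 ✓
b·c²: (-3/320)·64/9 + (-81/176)·4/81 + 93/220·1 = 1/3 ✓
b·Ac: (-81/176)·(-2/27) + 93/220·175/558 = 1/6 ✓
b·c³: (-3/320)·512/27 + (-81/176)·(-8/729) + 93/220·1 = 1/4 ✓
b·(c∘Ac): (-81/176)·4/243 + 93/220·175/558 = 1/8 ✓
b·Ac²: (-81/176)·(-16/81) + 93/220·(-5/279) = 1/12 ✓
b·A²c: 93/220·55/558 = 1/24 ✓; 4 stages ⇒ order 4.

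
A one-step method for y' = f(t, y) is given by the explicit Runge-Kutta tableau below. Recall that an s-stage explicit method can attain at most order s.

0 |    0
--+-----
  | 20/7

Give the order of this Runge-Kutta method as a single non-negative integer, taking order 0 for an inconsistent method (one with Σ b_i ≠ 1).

b = (20/7)
c = (0)
Σ b_i: 20/7·1 = 20/7 ≠ 1 ⇒ order 0.

0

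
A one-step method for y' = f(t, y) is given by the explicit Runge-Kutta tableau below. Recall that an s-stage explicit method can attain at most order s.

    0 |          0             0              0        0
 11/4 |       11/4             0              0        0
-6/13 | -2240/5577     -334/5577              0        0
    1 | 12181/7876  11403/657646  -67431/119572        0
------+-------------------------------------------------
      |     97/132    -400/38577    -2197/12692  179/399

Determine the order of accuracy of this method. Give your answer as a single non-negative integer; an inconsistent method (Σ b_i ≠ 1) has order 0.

b = (97/132, -400/38577, -2197/12692, 179/399)
c = (0, 11/4, -6/13, 1)
Ac = (0, 0, -167/1014, 441/1432)
Σ b_i: 97/132·1 + (-400/38577)·1 + (-2197/12692)·1 + 179/399·1 = 1 ✓
b·c: (-400/38577)·11/4 + (-2197/12692)·(-6/13) + 179/399·1 = 1/2 ✓
b·c²: (-400/38577)·121/16 + (-2197/12692)·36/169 + 179/399·1 = 1/3 ✓
b·Ac: (-2197/12692)·(-167/1014) + 179/399·441/1432 = 1/6 ✓
b·c³: (-400/38577)·1331/64 + (-2197/12692)·(-216/2197) + 179/399·1 = 1/4 ✓
b·(c∘Ac): (-2197/12692)·167/2197 + 179/399·441/1432 = 1/8 ✓
b·Ac²: (-2197/12692)·(-1837/4056) + 179/399·63/5728 = 1/12 ✓
b·A²c: 179/399·133/1432 = 1/24 ✓; 4 stages ⇒ order 4.

4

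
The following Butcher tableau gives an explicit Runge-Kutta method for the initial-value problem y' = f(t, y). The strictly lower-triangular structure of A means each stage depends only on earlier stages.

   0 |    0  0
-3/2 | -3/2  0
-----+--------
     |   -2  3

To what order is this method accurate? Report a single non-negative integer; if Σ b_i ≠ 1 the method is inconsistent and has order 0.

1

b = (-2, 3)
c = (0, -3/2)
Σ b_i: (-2)·1 + 3·1 = 1 ✓
b·c: 3·(-3/2) = -9/2 ≠ 1/2 ⇒ order 1.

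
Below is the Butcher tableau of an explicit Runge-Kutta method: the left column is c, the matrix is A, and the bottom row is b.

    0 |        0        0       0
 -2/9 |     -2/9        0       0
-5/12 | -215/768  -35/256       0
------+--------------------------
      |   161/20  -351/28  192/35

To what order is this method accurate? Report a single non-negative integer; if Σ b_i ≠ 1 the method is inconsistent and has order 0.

3

b = (161/20, -351/28, 192/35)
c = (0, -2/9, -5/12)
Ac = (0, 0, 35/1152)
Σ b_i: 161/20·1 + (-351/28)·1 + 192/35·1 = 1 ✓
b·c: (-351/28)·(-2/9) + 192/35·(-5/12) = 1/2 ✓
b·c²: (-351/28)·4/81 + 192/35·25/144 = 1/3 ✓
b·Ac: 192/35·35/1152 = 1/6 ✓; 3 stages ⇒ order 3.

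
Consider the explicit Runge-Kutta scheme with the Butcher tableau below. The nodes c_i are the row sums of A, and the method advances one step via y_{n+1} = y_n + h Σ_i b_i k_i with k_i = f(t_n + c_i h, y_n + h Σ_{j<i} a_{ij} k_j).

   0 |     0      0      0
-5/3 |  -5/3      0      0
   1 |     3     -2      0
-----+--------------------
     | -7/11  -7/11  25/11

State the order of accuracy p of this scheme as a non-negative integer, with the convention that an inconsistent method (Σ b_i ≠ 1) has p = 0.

b = (-7/11, -7/11, 25/11)
c = (0, -5/3, 1)
Ac = (0, 0, 10/3)
Σ b_i: (-7/11)·1 + (-7/11)·1 + 25/11·1 = 1 ✓
b·c: (-7/11)·(-5/3) + 25/11·1 = 10/3 ≠ 1/2 ⇒ order 1.

1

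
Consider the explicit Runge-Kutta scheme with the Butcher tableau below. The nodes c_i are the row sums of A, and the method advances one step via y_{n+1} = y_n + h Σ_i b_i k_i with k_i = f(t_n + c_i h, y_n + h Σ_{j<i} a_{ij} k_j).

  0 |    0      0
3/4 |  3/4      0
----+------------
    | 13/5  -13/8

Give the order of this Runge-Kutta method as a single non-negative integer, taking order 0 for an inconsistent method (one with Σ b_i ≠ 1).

b = (13/5, -13/8)
c = (0, 3/4)
Σ b_i: 13/5·1 + (-13/8)·1 = 39/40 ≠ 1 ⇒ order 0.

0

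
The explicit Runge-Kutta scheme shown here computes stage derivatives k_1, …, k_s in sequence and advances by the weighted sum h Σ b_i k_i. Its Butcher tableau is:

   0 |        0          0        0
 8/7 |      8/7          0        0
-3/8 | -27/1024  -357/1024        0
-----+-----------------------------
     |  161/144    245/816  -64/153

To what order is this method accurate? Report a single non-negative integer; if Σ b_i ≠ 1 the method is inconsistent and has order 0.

3

b = (161/144, 245/816, -64/153)
c = (0, 8/7, -3/8)
Ac = (0, 0, -51/128)
Σ b_i: 161/144·1 + 245/816·1 + (-64/153)·1 = 1 ✓
b·c: 245/816·8/7 + (-64/153)·(-3/8) = 1/2 ✓
b·c²: 245/816·64/49 + (-64/153)·9/64 = 1/3 ✓
b·Ac: (-64/153)·(-51/128) = 1/6 ✓; 3 stages ⇒ order 3.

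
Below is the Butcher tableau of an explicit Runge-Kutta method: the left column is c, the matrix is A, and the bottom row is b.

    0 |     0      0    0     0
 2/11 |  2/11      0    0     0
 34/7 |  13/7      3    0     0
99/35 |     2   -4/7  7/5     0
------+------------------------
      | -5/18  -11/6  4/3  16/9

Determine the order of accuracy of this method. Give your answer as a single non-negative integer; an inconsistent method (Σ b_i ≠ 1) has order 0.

1

b = (-5/18, -11/6, 4/3, 16/9)
c = (0, 2/11, 34/7, 99/35)
Ac = (0, 0, 6/11, 2578/385)
Σ b_i: (-5/18)·1 + (-11/6)·1 + 4/3·1 + 16/9·1 = 1 ✓
b·c: (-11/6)·2/11 + 4/3·34/7 + 16/9·99/35 = 391/35 ≠ 1/2 ⇒ order 1.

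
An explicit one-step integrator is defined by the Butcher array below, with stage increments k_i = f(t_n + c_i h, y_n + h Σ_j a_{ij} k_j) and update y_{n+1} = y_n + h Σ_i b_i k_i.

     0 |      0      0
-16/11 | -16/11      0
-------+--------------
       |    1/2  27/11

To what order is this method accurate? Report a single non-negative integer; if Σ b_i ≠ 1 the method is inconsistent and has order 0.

0

b = (1/2, 27/11)
c = (0, -16/11)
Σ b_i: 1/2·1 + 27/11·1 = 65/22 ≠ 1 ⇒ order 0.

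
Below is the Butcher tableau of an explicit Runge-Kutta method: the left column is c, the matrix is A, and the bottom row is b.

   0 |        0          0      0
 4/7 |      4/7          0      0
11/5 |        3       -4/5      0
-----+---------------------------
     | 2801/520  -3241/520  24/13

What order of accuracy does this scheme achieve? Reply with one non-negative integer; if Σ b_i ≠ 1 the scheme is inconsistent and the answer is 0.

b = (2801/520, -3241/520, 24/13)
c = (0, 4/7, 11/5)
Ac = (0, 0, -16/35)
Σ b_i: 2801/520·1 + (-3241/520)·1 + 24/13·1 = 1 ✓
b·c: (-3241/520)·4/7 + 24/13·11/5 = 1/2 ✓
b·c²: (-3241/520)·16/49 + 24/13·121/25 = 15698/2275 ≠ 1/3 ⇒ order 2.
b·Ac: 24/13·(-16/35) = -384/455 ≠ 1/6

2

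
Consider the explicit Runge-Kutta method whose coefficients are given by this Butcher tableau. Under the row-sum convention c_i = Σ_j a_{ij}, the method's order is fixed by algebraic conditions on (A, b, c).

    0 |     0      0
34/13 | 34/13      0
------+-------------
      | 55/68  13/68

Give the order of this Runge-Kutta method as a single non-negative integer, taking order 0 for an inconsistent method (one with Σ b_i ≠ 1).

2

b = (55/68, 13/68)
c = (0, 34/13)
Σ b_i: 55/68·1 + 13/68·1 = 1 ✓
b·c: 13/68·34/13 = 1/2 ✓; 2 stages ⇒ order 2.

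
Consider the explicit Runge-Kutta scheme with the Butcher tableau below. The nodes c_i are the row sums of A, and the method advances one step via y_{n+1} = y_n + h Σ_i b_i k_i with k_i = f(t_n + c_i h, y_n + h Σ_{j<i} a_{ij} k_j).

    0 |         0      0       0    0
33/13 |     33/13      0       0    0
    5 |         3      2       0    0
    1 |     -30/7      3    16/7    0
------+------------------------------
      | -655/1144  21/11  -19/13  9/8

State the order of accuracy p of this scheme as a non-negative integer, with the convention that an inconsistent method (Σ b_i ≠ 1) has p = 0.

b = (-655/1144, 21/11, -19/13, 9/8)
c = (0, 33/13, 5, 1)
Ac = (0, 0, 66/13, 1733/91)
Σ b_i: (-655/1144)·1 + 21/11·1 + (-19/13)·1 + 9/8·1 = 1 ✓
b·c: 21/11·33/13 + (-19/13)·5 + 9/8·1 = -139/104 ≠ 1/2 ⇒ order 1.

1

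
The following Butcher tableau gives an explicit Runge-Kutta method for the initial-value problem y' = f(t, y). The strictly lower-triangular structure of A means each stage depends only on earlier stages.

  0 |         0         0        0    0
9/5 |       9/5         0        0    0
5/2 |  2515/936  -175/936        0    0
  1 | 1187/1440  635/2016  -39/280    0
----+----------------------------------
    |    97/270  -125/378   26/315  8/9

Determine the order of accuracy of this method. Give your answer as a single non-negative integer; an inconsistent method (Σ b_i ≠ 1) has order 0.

b = (97/270, -125/378, 26/315, 8/9)
c = (0, 9/5, 5/2, 1)
Ac = (0, 0, -35/104, 7/32)
Σ b_i: 97/270·1 + (-125/378)·1 + 26/315·1 + 8/9·1 = 1 ✓
b·c: (-125/378)·9/5 + 26/315·5/2 + 8/9·1 = 1/2 ✓
b·c²: (-125/378)·81/25 + 26/315·25/4 + 8/9·1 = 1/3 ✓
b·Ac: 26/315·(-35/104) + 8/9·7/32 = 1/6 ✓
b·c³: (-125/378)·729/125 + 26/315·125/8 + 8/9·1 = 1/4 ✓
b·(c∘Ac): 26/315·(-175/208) + 8/9·7/32 = 1/8 ✓
b·Ac²: 26/315·(-63/104) + 8/9·3/20 = 1/12 ✓
b·A²c: 8/9·3/64 = 1/24 ✓; 4 stages ⇒ order 4.

4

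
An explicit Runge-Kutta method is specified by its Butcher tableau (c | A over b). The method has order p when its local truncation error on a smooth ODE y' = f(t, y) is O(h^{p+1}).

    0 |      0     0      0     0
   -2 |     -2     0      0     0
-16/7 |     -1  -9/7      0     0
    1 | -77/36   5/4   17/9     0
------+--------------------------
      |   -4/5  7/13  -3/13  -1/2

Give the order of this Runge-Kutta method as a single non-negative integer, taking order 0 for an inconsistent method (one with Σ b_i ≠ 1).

0

b = (-4/5, 7/13, -3/13, -1/2)
c = (0, -2, -16/7, 1)
Ac = (0, 0, 18/7, -859/126)
Σ b_i: (-4/5)·1 + 7/13·1 + (-3/13)·1 + (-1/2)·1 = -129/130 ≠ 1 ⇒ order 0.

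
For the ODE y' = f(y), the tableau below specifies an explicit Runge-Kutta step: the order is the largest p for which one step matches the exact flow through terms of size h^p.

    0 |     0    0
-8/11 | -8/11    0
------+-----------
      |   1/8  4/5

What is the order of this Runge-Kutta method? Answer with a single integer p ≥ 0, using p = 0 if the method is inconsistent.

b = (1/8, 4/5)
c = (0, -8/11)
Σ b_i: 1/8·1 + 4/5·1 = 37/40 ≠ 1 ⇒ order 0.

0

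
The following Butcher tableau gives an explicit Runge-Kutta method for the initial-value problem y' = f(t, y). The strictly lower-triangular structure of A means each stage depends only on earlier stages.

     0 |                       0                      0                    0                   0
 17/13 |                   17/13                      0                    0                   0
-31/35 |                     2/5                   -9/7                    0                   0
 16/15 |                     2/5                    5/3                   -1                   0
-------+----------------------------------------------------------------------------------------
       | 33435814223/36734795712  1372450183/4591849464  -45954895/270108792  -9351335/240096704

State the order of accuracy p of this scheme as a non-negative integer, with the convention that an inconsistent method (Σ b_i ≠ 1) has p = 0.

b = (33435814223/36734795712, 1372450183/4591849464, -45954895/270108792, -9351335/240096704)
c = (0, 17/13, -31/35, 16/15)
Ac = (0, 0, -153/91, 4184/1365)
Σ b_i: 33435814223/36734795712·1 + 1372450183/4591849464·1 + (-45954895/270108792)·1 + (-9351335/240096704)·1 = 1 ✓
b·c: 1372450183/4591849464·17/13 + (-45954895/270108792)·(-31/35) + (-9351335/240096704)·16/15 = 1/2 ✓
b·c²: 1372450183/4591849464·289/169 + (-45954895/270108792)·961/1225 + (-9351335/240096704)·256/225 = 1/3 ✓
b·Ac: (-45954895/270108792)·(-153/91) + (-9351335/240096704)·4184/1365 = 1/6 ✓
b·c³: 1372450183/4591849464·4913/2197 + (-45954895/270108792)·(-29791/42875) + (-9351335/240096704)·4096/3375 = 136294948579/184349250540 ≠ 1/4 ⇒ order 3.
b·(c∘Ac): (-45954895/270108792)·4743/3185 + (-9351335/240096704)·66944/20475 = -6684016873/17557071480 ≠ 1/8
b·Ac²: (-45954895/270108792)·(-2601/1183) + (-9351335/240096704)·1282898/621075 = 48113453387/163866000480 ≠ 1/12
b·A²c: (-9351335/240096704)·153/91 = -204393465/3121257152 ≠ 1/24

3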